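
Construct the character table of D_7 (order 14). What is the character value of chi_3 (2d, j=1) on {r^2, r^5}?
Conjugacy classes: {e} of size 1, {r^1, r^6} of size 2, {r^2, r^5} of size 2, {r^3, r^4} of size 2, {s, sr, ..., sr^6} of size 7.
Character table:
  irrep \ class              {e} (size 1)  {r^1, r^6} (size 2)  {r^2, r^5} (size 2)  {r^3, r^4} (size 2)  {s, sr, ..., sr^6} (size 7)
  chi_1 (triv)               1             1                    1                    1                    1                          
  chi_2 (sign: r->1, s->-1)  1             1                    1                    1                    -1                         
  chi_3 (2d, j=1)            2             2*cos(2*pi/7)        -2*cos(3*pi/7)       -2*cos(pi/7)         0                          
  chi_4 (2d, j=2)            2             -2*cos(3*pi/7)       -2*cos(pi/7)         2*cos(2*pi/7)        0                          
  chi_5 (2d, j=3)            2             -2*cos(pi/7)         2*cos(2*pi/7)        -2*cos(3*pi/7)       0                          

Spot check: chi_3 (2d, j=1) on {r^2, r^5} = -2*cos(3*pi/7).

Argument: D_7 has order 2*7 = 14 with 5 conjugacy classes, hence 5 irreducibles. Sum of squared dims 1 + 1 + 4 + 4 + 4 = 14 = |G|. Linear characters come from the abelianisation; the 2-dimensional irreps have character r^k -> 2*cos(2*pi*j*k/7), reflections -> 0.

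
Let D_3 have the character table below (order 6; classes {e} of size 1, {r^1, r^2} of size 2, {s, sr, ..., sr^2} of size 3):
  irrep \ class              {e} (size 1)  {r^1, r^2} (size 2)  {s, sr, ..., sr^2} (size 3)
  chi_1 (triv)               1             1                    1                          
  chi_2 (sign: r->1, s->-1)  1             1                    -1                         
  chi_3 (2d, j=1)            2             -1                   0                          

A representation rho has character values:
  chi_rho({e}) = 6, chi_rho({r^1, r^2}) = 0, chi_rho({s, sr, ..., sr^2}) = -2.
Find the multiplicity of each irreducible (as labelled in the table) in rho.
Multiplicities: chi_1: 0, chi_2: 2, chi_3: 2.

Explanation: Use <chi_rho, chi> = (1/|G|) sum_C |C| * chi_rho(C) * conj(chi(C)) with |G| = 6 for each irreducible chi in the table:
  <chi_rho, chi_1> = (1/6)[1*(6)*conj(1) + 2*(0)*conj(1) + 3*(-2)*conj(1)]
      = (1/6)[(6) + (0) + (-6)] = 0/6 = 0
  <chi_rho, chi_2> = (1/6)[1*(6)*conj(1) + 2*(0)*conj(1) + 3*(-2)*conj(-1)]
      = (1/6)[(6) + (0) + (6)] = 12/6 = 2
  <chi_rho, chi_3> = (1/6)[1*(6)*conj(2) + 2*(0)*conj(-1) + 3*(-2)*conj(0)]
      = (1/6)[(12) + (0) + (0)] = 12/6 = 2
Dimension check: dim(rho) = sum (mult * dim) = 0*1 + 2*1 + 2*2 = 6 = chi_rho(e) = 6.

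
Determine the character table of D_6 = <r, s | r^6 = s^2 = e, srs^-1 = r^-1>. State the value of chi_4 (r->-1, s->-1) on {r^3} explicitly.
Conjugacy classes: {e} of size 1, {r^3} of size 1, {r^1, r^5} of size 2, {r^2, r^4} of size 2, {s, sr^2, ...} of size 3, {sr, sr^3, ...} of size 3.
Character table:
  irrep \ class              {e} (size 1)  {r^3} (size 1)  {r^1, r^5} (size 2)  {r^2, r^4} (size 2)  {s, sr^2, ...} (size 3)  {sr, sr^3, ...} (size 3)
  chi_1 (triv)               1             1               1                    1                    1                        1                       
  chi_2 (sign: r->1, s->-1)  1             1               1                    1                    -1                       -1                      
  chi_3 (r->-1, s->1)        1             -1              -1                   1                    1                        -1                      
  chi_4 (r->-1, s->-1)       1             -1              -1                   1                    -1                       1                       
  chi_5 (2d, j=1)            2             -2              1                    -1                   0                        0                       
  chi_6 (2d, j=2)            2             2               -1                   -1                   0                        0                       

Spot check: chi_4 (r->-1, s->-1) on {r^3} = -1.

Proof sketch: D_6 has order 2*6 = 12 with 6 conjugacy classes, hence 6 irreducibles. Sum of squared dims 1 + 1 + 1 + 1 + 4 + 4 = 12 = |G|. Linear characters come from the abelianisation; the 2-dimensional irreps have character r^k -> 2*cos(2*pi*j*k/6), reflections -> 0.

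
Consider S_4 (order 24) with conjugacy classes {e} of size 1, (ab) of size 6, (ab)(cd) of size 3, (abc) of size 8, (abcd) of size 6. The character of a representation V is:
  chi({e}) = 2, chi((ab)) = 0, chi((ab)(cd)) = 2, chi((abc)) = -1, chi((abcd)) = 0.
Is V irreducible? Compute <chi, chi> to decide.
Irreducible: <chi, chi> = 1.

<chi, chi> = (1/|G|) sum_C |C| * |chi(C)|^2 = (1/24)[1*|2|^2 + 6*|0|^2 + 3*|2|^2 + 8*|-1|^2 + 6*|0|^2]
  = (1/24)[(4) + (0) + (12) + (8) + (0)] = 24/24 = 1.
A character is irreducible iff <chi, chi> = 1, so this representation is irreducible.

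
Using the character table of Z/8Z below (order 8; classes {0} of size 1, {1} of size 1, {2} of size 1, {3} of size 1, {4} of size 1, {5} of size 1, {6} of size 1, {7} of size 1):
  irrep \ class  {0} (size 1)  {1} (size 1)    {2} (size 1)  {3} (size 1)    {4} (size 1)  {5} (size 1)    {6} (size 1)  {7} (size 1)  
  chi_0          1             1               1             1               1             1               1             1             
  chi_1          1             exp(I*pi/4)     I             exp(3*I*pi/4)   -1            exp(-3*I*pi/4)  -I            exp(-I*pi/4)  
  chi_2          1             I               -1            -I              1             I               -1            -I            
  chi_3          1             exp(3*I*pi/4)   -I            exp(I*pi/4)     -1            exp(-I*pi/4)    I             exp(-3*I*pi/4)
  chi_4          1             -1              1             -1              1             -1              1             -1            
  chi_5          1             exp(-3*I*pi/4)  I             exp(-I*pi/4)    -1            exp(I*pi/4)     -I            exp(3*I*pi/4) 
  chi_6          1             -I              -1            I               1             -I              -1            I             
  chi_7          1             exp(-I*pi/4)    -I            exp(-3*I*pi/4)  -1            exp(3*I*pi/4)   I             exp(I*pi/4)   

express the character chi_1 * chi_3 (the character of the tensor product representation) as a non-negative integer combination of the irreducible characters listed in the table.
chi_1 tensor chi_3 = chi_4 (all other irreducibles have multiplicity 0).

Why: The character of a tensor product is the pointwise product (chi_1 * chi_3)(C) = chi_1(C) * chi_3(C):
  {0}: (1)*(1), {1}: (exp(I*pi/4))*(exp(3*I*pi/4)), {2}: (I)*(-I), {3}: (exp(3*I*pi/4))*(exp(I*pi/4)), {4}: (-1)*(-1), {5}: (exp(-3*I*pi/4))*(exp(-I*pi/4)), {6}: (-I)*(I), {7}: (exp(-I*pi/4))*(exp(-3*I*pi/4))
so (chi_1 * chi_3) takes values
  {0} -> 1, {1} -> -1, {2} -> 1, {3} -> -1, {4} -> 1, {5} -> -1, {6} -> 1, {7} -> -1.
Now take the inner product of this character with each irreducible chi from the table, <chi_1*chi_3, chi> = (1/8) sum_C |C| (chi_1*chi_3)(C) conj(chi(C)):
  <chi_1*chi_3, chi_0> = (1/8)[1*(1)*conj(1) + 1*(-1)*conj(1) + 1*(1)*conj(1) + 1*(-1)*conj(1) + 1*(1)*conj(1) + 1*(-1)*conj(1) + 1*(1)*conj(1) + 1*(-1)*conj(1)]
      = (1/8)[(1) + (-1) + (1) + (-1) + (1) + (-1) + (1) + (-1)] = 0/8 = 0
  <chi_1*chi_3, chi_1> = (1/8)[1*(1)*conj(1) + 1*(-1)*conj(exp(I*pi/4)) + 1*(1)*conj(I) + 1*(-1)*conj(exp(3*I*pi/4)) + 1*(1)*conj(-1) + 1*(-1)*conj(exp(-3*I*pi/4)) + 1*(1)*conj(-I) + 1*(-1)*conj(exp(-I*pi/4))]
      = (1/8)[(1) + (-exp(-I*pi/4)) + (-I) + (-exp(-3*I*pi/4)) + (-1) + (-exp(3*I*pi/4)) + (I) + (-exp(I*pi/4))] = 0/8 = 0
  <chi_1*chi_3, chi_2> = (1/8)[1*(1)*conj(1) + 1*(-1)*conj(I) + 1*(1)*conj(-1) + 1*(-1)*conj(-I) + 1*(1)*conj(1) + 1*(-1)*conj(I) + 1*(1)*conj(-1) + 1*(-1)*conj(-I)]
      = (1/8)[(1) + (I) + (-1) + (-I) + (1) + (I) + (-1) + (-I)] = 0/8 = 0
  <chi_1*chi_3, chi_3> = (1/8)[1*(1)*conj(1) + 1*(-1)*conj(exp(3*I*pi/4)) + 1*(1)*conj(-I) + 1*(-1)*conj(exp(I*pi/4)) + 1*(1)*conj(-1) + 1*(-1)*conj(exp(-I*pi/4)) + 1*(1)*conj(I) + 1*(-1)*conj(exp(-3*I*pi/4))]
      = (1/8)[(1) + (-exp(-3*I*pi/4)) + (I) + (-exp(-I*pi/4)) + (-1) + (-exp(I*pi/4)) + (-I) + (-exp(3*I*pi/4))] = 0/8 = 0
  <chi_1*chi_3, chi_4> = (1/8)[1*(1)*conj(1) + 1*(-1)*conj(-1) + 1*(1)*conj(1) + 1*(-1)*conj(-1) + 1*(1)*conj(1) + 1*(-1)*conj(-1) + 1*(1)*conj(1) + 1*(-1)*conj(-1)]
      = (1/8)[(1) + (1) + (1) + (1) + (1) + (1) + (1) + (1)] = 8/8 = 1
  <chi_1*chi_3, chi_5> = (1/8)[1*(1)*conj(1) + 1*(-1)*conj(exp(-3*I*pi/4)) + 1*(1)*conj(I) + 1*(-1)*conj(exp(-I*pi/4)) + 1*(1)*conj(-1) + 1*(-1)*conj(exp(I*pi/4)) + 1*(1)*conj(-I) + 1*(-1)*conj(exp(3*I*pi/4))]
      = (1/8)[(1) + (-exp(3*I*pi/4)) + (-I) + (-exp(I*pi/4)) + (-1) + (-exp(-I*pi/4)) + (I) + (-exp(-3*I*pi/4))] = 0/8 = 0
  <chi_1*chi_3, chi_6> = (1/8)[1*(1)*conj(1) + 1*(-1)*conj(-I) + 1*(1)*conj(-1) + 1*(-1)*conj(I) + 1*(1)*conj(1) + 1*(-1)*conj(-I) + 1*(1)*conj(-1) + 1*(-1)*conj(I)]
      = (1/8)[(1) + (-I) + (-1) + (I) + (1) + (-I) + (-1) + (I)] = 0/8 = 0
  <chi_1*chi_3, chi_7> = (1/8)[1*(1)*conj(1) + 1*(-1)*conj(exp(-I*pi/4)) + 1*(1)*conj(-I) + 1*(-1)*conj(exp(-3*I*pi/4)) + 1*(1)*conj(-1) + 1*(-1)*conj(exp(3*I*pi/4)) + 1*(1)*conj(I) + 1*(-1)*conj(exp(I*pi/4))]
      = (1/8)[(1) + (-exp(I*pi/4)) + (I) + (-exp(3*I*pi/4)) + (-1) + (-exp(-3*I*pi/4)) + (-I) + (-exp(-I*pi/4))] = 0/8 = 0
(Exp terms are combined using exp(i*s)*conj(exp(i*t)) = exp(i*(s-t)), and sums of them are collapsed using the identity that for every m > 1 the m distinct m-th roots of unity sum to 0, e.g. 1 + exp(2*I*pi/3) + exp(-2*I*pi/3) = 0.)
Hence the multiplicities are chi_4: 1. Dimension check: dim(chi_1)*dim(chi_3) = 1*1 = 1 and sum (mult * dim) = 1*1 = 1.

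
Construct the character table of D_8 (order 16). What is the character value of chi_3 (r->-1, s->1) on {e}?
Conjugacy classes: {e} of size 1, {r^4} of size 1, {r^1, r^7} of size 2, {r^2, r^6} of size 2, {r^3, r^5} of size 2, {s, sr^2, ...} of size 4, {sr, sr^3, ...} of size 4.
Character table:
  irrep \ class              {e} (size 1)  {r^4} (size 1)  {r^1, r^7} (size 2)  {r^2, r^6} (size 2)  {r^3, r^5} (size 2)  {s, sr^2, ...} (size 4)  {sr, sr^3, ...} (size 4)
  chi_1 (triv)               1             1               1                    1                    1                    1                        1                       
  chi_2 (sign: r->1, s->-1)  1             1               1                    1                    1                    -1                       -1                      
  chi_3 (r->-1, s->1)        1             1               -1                   1                    -1                   1                        -1                      
  chi_4 (r->-1, s->-1)       1             1               -1                   1                    -1                   -1                       1                       
  chi_5 (2d, j=1)            2             -2              sqrt(2)              0                    -sqrt(2)             0                        0                       
  chi_6 (2d, j=2)            2             2               0                    -2                   0                    0                        0                       
  chi_7 (2d, j=3)            2             -2              -sqrt(2)             0                    sqrt(2)              0                        0                       

Spot check: chi_3 (r->-1, s->1) on {e} = 1.

Explanation: D_8 has order 2*8 = 16 with 7 conjugacy classes, hence 7 irreducibles. Sum of squared dims 1 + 1 + 1 + 1 + 4 + 4 + 4 = 16 = |G|. Linear characters come from the abelianisation; the 2-dimensional irreps have character r^k -> 2*cos(2*pi*j*k/8), reflections -> 0.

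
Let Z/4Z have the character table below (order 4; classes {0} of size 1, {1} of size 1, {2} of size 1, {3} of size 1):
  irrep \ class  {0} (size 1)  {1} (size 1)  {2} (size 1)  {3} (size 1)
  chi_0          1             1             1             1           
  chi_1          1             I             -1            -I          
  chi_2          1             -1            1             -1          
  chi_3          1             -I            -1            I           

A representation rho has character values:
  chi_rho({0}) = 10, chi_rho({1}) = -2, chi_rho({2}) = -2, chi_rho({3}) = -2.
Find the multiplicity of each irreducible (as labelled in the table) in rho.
Multiplicities: chi_0: 1, chi_1: 3, chi_2: 3, chi_3: 3.

Justification: Use <chi_rho, chi> = (1/|G|) sum_C |C| * chi_rho(C) * conj(chi(C)) with |G| = 4 for each irreducible chi in the table:
  <chi_rho, chi_0> = (1/4)[1*(10)*conj(1) + 1*(-2)*conj(1) + 1*(-2)*conj(1) + 1*(-2)*conj(1)]
      = (1/4)[(10) + (-2) + (-2) + (-2)] = 4/4 = 1
  <chi_rho, chi_1> = (1/4)[1*(10)*conj(1) + 1*(-2)*conj(I) + 1*(-2)*conj(-1) + 1*(-2)*conj(-I)]
      = (1/4)[(10) + (2*I) + (2) + (-2*I)] = 12/4 = 3
  <chi_rho, chi_2> = (1/4)[1*(10)*conj(1) + 1*(-2)*conj(-1) + 1*(-2)*conj(1) + 1*(-2)*conj(-1)]
      = (1/4)[(10) + (2) + (-2) + (2)] = 12/4 = 3
  <chi_rho, chi_3> = (1/4)[1*(10)*conj(1) + 1*(-2)*conj(-I) + 1*(-2)*conj(-1) + 1*(-2)*conj(I)]
      = (1/4)[(10) + (-2*I) + (2) + (2*I)] = 12/4 = 3
(Exp terms are combined using exp(i*s)*conj(exp(i*t)) = exp(i*(s-t)), and sums of them are collapsed using the identity that for every m > 1 the m distinct m-th roots of unity sum to 0, e.g. 1 + exp(2*I*pi/3) + exp(-2*I*pi/3) = 0.)
Dimension check: dim(rho) = sum (mult * dim) = 1*1 + 3*1 + 3*1 + 3*1 = 10 = chi_rho(e) = 10.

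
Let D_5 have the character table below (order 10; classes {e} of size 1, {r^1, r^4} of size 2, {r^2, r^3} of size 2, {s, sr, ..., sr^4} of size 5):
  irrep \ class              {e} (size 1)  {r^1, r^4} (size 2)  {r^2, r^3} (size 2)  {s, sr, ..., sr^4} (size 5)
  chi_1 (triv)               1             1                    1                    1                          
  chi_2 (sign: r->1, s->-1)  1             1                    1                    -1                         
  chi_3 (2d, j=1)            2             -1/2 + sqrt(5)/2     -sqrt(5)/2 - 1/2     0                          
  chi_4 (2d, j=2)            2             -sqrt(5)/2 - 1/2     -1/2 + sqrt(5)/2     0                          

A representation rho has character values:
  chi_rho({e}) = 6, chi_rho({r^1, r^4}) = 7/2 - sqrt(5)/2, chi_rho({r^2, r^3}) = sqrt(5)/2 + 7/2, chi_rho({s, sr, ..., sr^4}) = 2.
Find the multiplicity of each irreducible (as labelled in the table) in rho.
Multiplicities: chi_1: 3, chi_2: 1, chi_3: 0, chi_4: 1.

Justification: Use <chi_rho, chi> = (1/|G|) sum_C |C| * chi_rho(C) * conj(chi(C)) with |G| = 10 for each irreducible chi in the table:
  <chi_rho, chi_1> = (1/10)[1*(6)*conj(1) + 2*(7/2 - sqrt(5)/2)*conj(1) + 2*(sqrt(5)/2 + 7/2)*conj(1) + 5*(2)*conj(1)]
      = (1/10)[(6) + (7 - sqrt(5)) + (sqrt(5) + 7) + (10)] = 30/10 = 3
  <chi_rho, chi_2> = (1/10)[1*(6)*conj(1) + 2*(7/2 - sqrt(5)/2)*conj(1) + 2*(sqrt(5)/2 + 7/2)*conj(1) + 5*(2)*conj(-1)]
      = (1/10)[(6) + (7 - sqrt(5)) + (sqrt(5) + 7) + (-10)] = 10/10 = 1
  <chi_rho, chi_3> = (1/10)[1*(6)*conj(2) + 2*(7/2 - sqrt(5)/2)*conj(-1/2 + sqrt(5)/2) + 2*(sqrt(5)/2 + 7/2)*conj(-sqrt(5)/2 - 1/2) + 5*(2)*conj(0)]
      = (1/10)[(12) + (-6 + 4*sqrt(5)) + (-4*sqrt(5) - 6) + (0)] = 0/10 = 0
  <chi_rho, chi_4> = (1/10)[1*(6)*conj(2) + 2*(7/2 - sqrt(5)/2)*conj(-sqrt(5)/2 - 1/2) + 2*(sqrt(5)/2 + 7/2)*conj(-1/2 + sqrt(5)/2) + 5*(2)*conj(0)]
      = (1/10)[(12) + (-3*sqrt(5) - 1) + (-1 + 3*sqrt(5)) + (0)] = 10/10 = 1
Dimension check: dim(rho) = sum (mult * dim) = 3*1 + 1*1 + 0*2 + 1*2 = 6 = chi_rho(e) = 6.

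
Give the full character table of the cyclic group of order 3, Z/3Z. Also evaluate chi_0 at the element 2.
Character table of Z/3Z (irreps indexed chi_0,...,chi_2 with chi_k(m) = zeta_3^(k*m), zeta_3 = exp(2*pi*i/3)):
  irrep \ class  {0} (size 1)  {1} (size 1)    {2} (size 1)  
  chi_0          1             1               1             
  chi_1          1             exp(2*I*pi/3)   exp(-2*I*pi/3)
  chi_2          1             exp(-2*I*pi/3)  exp(2*I*pi/3) 

Spot check: chi_0(2) = zeta_3^(0*2) = zeta_3^0 = 1.

Solution. Z/3Z is abelian, so all 3 irreducible complex representations are 1-dimensional. They are given by chi_k(m) = zeta_3^(k*m) for k = 0,...,2. Row orthogonality: sum_m chi_k(m) conj(chi_l(m)) = 3 * [k = l].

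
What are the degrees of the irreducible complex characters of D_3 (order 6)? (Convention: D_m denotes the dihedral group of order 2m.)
Dimensions: 1, 1, 2

Derivation: There are 3 irreducibles (= number of conjugacy classes). Their dimensions d_i satisfy sum d_i^2 = |G| = 6: 1 + 1 + 4 = 6.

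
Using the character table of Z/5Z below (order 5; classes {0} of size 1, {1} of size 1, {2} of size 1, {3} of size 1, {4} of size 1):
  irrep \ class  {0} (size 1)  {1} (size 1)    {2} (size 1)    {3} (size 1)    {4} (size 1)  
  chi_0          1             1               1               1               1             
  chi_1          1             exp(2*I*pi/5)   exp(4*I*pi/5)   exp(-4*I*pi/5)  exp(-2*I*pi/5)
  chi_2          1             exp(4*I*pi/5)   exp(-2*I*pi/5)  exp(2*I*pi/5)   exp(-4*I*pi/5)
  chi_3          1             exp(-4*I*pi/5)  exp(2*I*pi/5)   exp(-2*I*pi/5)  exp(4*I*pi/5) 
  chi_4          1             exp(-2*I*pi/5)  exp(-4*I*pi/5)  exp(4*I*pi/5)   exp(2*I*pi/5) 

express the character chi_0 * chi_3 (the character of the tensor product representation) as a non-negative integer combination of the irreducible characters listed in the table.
chi_0 tensor chi_3 = chi_3 (all other irreducibles have multiplicity 0).

The character of a tensor product is the pointwise product (chi_0 * chi_3)(C) = chi_0(C) * chi_3(C):
  {0}: (1)*(1), {1}: (1)*(exp(-4*I*pi/5)), {2}: (1)*(exp(2*I*pi/5)), {3}: (1)*(exp(-2*I*pi/5)), {4}: (1)*(exp(4*I*pi/5))
so (chi_0 * chi_3) takes values
  {0} -> 1, {1} -> exp(-4*I*pi/5), {2} -> exp(2*I*pi/5), {3} -> exp(-2*I*pi/5), {4} -> exp(4*I*pi/5).
Now take the inner product of this character with each irreducible chi from the table, <chi_0*chi_3, chi> = (1/5) sum_C |C| (chi_0*chi_3)(C) conj(chi(C)):
  <chi_0*chi_3, chi_0> = (1/5)[1*(1)*conj(1) + 1*(exp(-4*I*pi/5))*conj(1) + 1*(exp(2*I*pi/5))*conj(1) + 1*(exp(-2*I*pi/5))*conj(1) + 1*(exp(4*I*pi/5))*conj(1)]
      = (1/5)[(1) + (exp(-4*I*pi/5)) + (exp(2*I*pi/5)) + (exp(-2*I*pi/5)) + (exp(4*I*pi/5))] = 0/5 = 0
  <chi_0*chi_3, chi_1> = (1/5)[1*(1)*conj(1) + 1*(exp(-4*I*pi/5))*conj(exp(2*I*pi/5)) + 1*(exp(2*I*pi/5))*conj(exp(4*I*pi/5)) + 1*(exp(-2*I*pi/5))*conj(exp(-4*I*pi/5)) + 1*(exp(4*I*pi/5))*conj(exp(-2*I*pi/5))]
      = (1/5)[(1) + (exp(4*I*pi/5)) + (exp(-2*I*pi/5)) + (exp(2*I*pi/5)) + (exp(-4*I*pi/5))] = 0/5 = 0
  <chi_0*chi_3, chi_2> = (1/5)[1*(1)*conj(1) + 1*(exp(-4*I*pi/5))*conj(exp(4*I*pi/5)) + 1*(exp(2*I*pi/5))*conj(exp(-2*I*pi/5)) + 1*(exp(-2*I*pi/5))*conj(exp(2*I*pi/5)) + 1*(exp(4*I*pi/5))*conj(exp(-4*I*pi/5))]
      = (1/5)[(1) + (exp(2*I*pi/5)) + (exp(4*I*pi/5)) + (exp(-4*I*pi/5)) + (exp(-2*I*pi/5))] = 0/5 = 0
  <chi_0*chi_3, chi_3> = (1/5)[1*(1)*conj(1) + 1*(exp(-4*I*pi/5))*conj(exp(-4*I*pi/5)) + 1*(exp(2*I*pi/5))*conj(exp(2*I*pi/5)) + 1*(exp(-2*I*pi/5))*conj(exp(-2*I*pi/5)) + 1*(exp(4*I*pi/5))*conj(exp(4*I*pi/5))]
      = (1/5)[(1) + (1) + (1) + (1) + (1)] = 5/5 = 1
  <chi_0*chi_3, chi_4> = (1/5)[1*(1)*conj(1) + 1*(exp(-4*I*pi/5))*conj(exp(-2*I*pi/5)) + 1*(exp(2*I*pi/5))*conj(exp(-4*I*pi/5)) + 1*(exp(-2*I*pi/5))*conj(exp(4*I*pi/5)) + 1*(exp(4*I*pi/5))*conj(exp(2*I*pi/5))]
      = (1/5)[(1) + (exp(-2*I*pi/5)) + (exp(-4*I*pi/5)) + (exp(4*I*pi/5)) + (exp(2*I*pi/5))] = 0/5 = 0
(Exp terms are combined using exp(i*s)*conj(exp(i*t)) = exp(i*(s-t)), and sums of them are collapsed using the identity that for every m > 1 the m distinct m-th roots of unity sum to 0, e.g. 1 + exp(2*I*pi/3) + exp(-2*I*pi/3) = 0.)
Hence the multiplicities are chi_3: 1. Dimension check: dim(chi_0)*dim(chi_3) = 1*1 = 1 and sum (mult * dim) = 1*1 = 1.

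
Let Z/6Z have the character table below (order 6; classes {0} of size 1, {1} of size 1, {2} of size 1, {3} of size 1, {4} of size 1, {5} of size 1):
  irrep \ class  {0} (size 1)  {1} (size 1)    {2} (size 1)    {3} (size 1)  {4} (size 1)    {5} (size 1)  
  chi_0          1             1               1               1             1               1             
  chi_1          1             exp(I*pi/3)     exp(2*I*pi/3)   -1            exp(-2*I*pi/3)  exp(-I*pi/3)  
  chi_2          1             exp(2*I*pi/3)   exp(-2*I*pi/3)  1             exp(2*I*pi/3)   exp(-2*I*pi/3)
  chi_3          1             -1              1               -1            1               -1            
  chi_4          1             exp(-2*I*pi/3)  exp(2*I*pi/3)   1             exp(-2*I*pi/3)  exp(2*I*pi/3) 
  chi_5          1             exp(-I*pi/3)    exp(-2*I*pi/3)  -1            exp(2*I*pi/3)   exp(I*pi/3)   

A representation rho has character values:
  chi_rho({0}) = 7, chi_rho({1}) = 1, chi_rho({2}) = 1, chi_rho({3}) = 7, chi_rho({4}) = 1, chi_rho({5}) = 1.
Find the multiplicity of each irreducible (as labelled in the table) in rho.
Multiplicities: chi_0: 3, chi_1: 0, chi_2: 2, chi_3: 0, chi_4: 2, chi_5: 0.

Proof sketch: Use <chi_rho, chi> = (1/|G|) sum_C |C| * chi_rho(C) * conj(chi(C)) with |G| = 6 for each irreducible chi in the table:
  <chi_rho, chi_0> = (1/6)[1*(7)*conj(1) + 1*(1)*conj(1) + 1*(1)*conj(1) + 1*(7)*conj(1) + 1*(1)*conj(1) + 1*(1)*conj(1)]
      = (1/6)[(7) + (1) + (1) + (7) + (1) + (1)] = 18/6 = 3
  <chi_rho, chi_1> = (1/6)[1*(7)*conj(1) + 1*(1)*conj(exp(I*pi/3)) + 1*(1)*conj(exp(2*I*pi/3)) + 1*(7)*conj(-1) + 1*(1)*conj(exp(-2*I*pi/3)) + 1*(1)*conj(exp(-I*pi/3))]
      = (1/6)[(7) + (-2 + 3*exp(-I*pi/3) + 2*exp(I*pi/3)) + (2 + 3*exp(-2*I*pi/3) + 2*exp(2*I*pi/3)) + (-7) + (2 + 2*exp(-2*I*pi/3) + 3*exp(2*I*pi/3)) + (-2 + 2*exp(-I*pi/3) + 3*exp(I*pi/3))] = 0/6 = 0
  <chi_rho, chi_2> = (1/6)[1*(7)*conj(1) + 1*(1)*conj(exp(2*I*pi/3)) + 1*(1)*conj(exp(-2*I*pi/3)) + 1*(7)*conj(1) + 1*(1)*conj(exp(2*I*pi/3)) + 1*(1)*conj(exp(-2*I*pi/3))]
      = (1/6)[(7) + (2 + 3*exp(-2*I*pi/3) + 2*exp(2*I*pi/3)) + (2 + 2*exp(-2*I*pi/3) + 3*exp(2*I*pi/3)) + (7) + (2 + 3*exp(-2*I*pi/3) + 2*exp(2*I*pi/3)) + (2 + 2*exp(-2*I*pi/3) + 3*exp(2*I*pi/3))] = 12/6 = 2
  <chi_rho, chi_3> = (1/6)[1*(7)*conj(1) + 1*(1)*conj(-1) + 1*(1)*conj(1) + 1*(7)*conj(-1) + 1*(1)*conj(1) + 1*(1)*conj(-1)]
      = (1/6)[(7) + (-1) + (1) + (-7) + (1) + (-1)] = 0/6 = 0
  <chi_rho, chi_4> = (1/6)[1*(7)*conj(1) + 1*(1)*conj(exp(-2*I*pi/3)) + 1*(1)*conj(exp(2*I*pi/3)) + 1*(7)*conj(1) + 1*(1)*conj(exp(-2*I*pi/3)) + 1*(1)*conj(exp(2*I*pi/3))]
      = (1/6)[(7) + (2 + 2*exp(-2*I*pi/3) + 3*exp(2*I*pi/3)) + (2 + 3*exp(-2*I*pi/3) + 2*exp(2*I*pi/3)) + (7) + (2 + 2*exp(-2*I*pi/3) + 3*exp(2*I*pi/3)) + (2 + 3*exp(-2*I*pi/3) + 2*exp(2*I*pi/3))] = 12/6 = 2
  <chi_rho, chi_5> = (1/6)[1*(7)*conj(1) + 1*(1)*conj(exp(-I*pi/3)) + 1*(1)*conj(exp(-2*I*pi/3)) + 1*(7)*conj(-1) + 1*(1)*conj(exp(2*I*pi/3)) + 1*(1)*conj(exp(I*pi/3))]
      = (1/6)[(7) + (-2 + 2*exp(-I*pi/3) + 3*exp(I*pi/3)) + (2 + 2*exp(-2*I*pi/3) + 3*exp(2*I*pi/3)) + (-7) + (2 + 3*exp(-2*I*pi/3) + 2*exp(2*I*pi/3)) + (-2 + 3*exp(-I*pi/3) + 2*exp(I*pi/3))] = 0/6 = 0
(Exp terms are combined using exp(i*s)*conj(exp(i*t)) = exp(i*(s-t)), and sums of them are collapsed using the identity that for every m > 1 the m distinct m-th roots of unity sum to 0, e.g. 1 + exp(2*I*pi/3) + exp(-2*I*pi/3) = 0.)
Dimension check: dim(rho) = sum (mult * dim) = 3*1 + 0*1 + 2*1 + 0*1 + 2*1 + 0*1 = 7 = chi_rho(e) = 7.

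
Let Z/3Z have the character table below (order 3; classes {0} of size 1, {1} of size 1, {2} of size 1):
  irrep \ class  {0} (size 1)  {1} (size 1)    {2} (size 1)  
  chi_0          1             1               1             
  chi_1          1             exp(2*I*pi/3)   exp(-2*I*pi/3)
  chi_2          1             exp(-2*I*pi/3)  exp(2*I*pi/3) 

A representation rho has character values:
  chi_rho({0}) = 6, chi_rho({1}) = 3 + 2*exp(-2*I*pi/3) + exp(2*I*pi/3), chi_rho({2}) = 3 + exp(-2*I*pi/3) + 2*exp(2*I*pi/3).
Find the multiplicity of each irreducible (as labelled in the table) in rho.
Multiplicities: chi_0: 3, chi_1: 1, chi_2: 2.

Explanation: Use <chi_rho, chi> = (1/|G|) sum_C |C| * chi_rho(C) * conj(chi(C)) with |G| = 3 for each irreducible chi in the table:
  <chi_rho, chi_0> = (1/3)[1*(6)*conj(1) + 1*(3 + 2*exp(-2*I*pi/3) + exp(2*I*pi/3))*conj(1) + 1*(3 + exp(-2*I*pi/3) + 2*exp(2*I*pi/3))*conj(1)]
      = (1/3)[(6) + (3 + 2*exp(-2*I*pi/3) + exp(2*I*pi/3)) + (3 + exp(-2*I*pi/3) + 2*exp(2*I*pi/3))] = 9/3 = 3
  <chi_rho, chi_1> = (1/3)[1*(6)*conj(1) + 1*(3 + 2*exp(-2*I*pi/3) + exp(2*I*pi/3))*conj(exp(2*I*pi/3)) + 1*(3 + exp(-2*I*pi/3) + 2*exp(2*I*pi/3))*conj(exp(-2*I*pi/3))]
      = (1/3)[(6) + (1 + 3*exp(-2*I*pi/3) + 2*exp(2*I*pi/3)) + (1 + 2*exp(-2*I*pi/3) + 3*exp(2*I*pi/3))] = 3/3 = 1
  <chi_rho, chi_2> = (1/3)[1*(6)*conj(1) + 1*(3 + 2*exp(-2*I*pi/3) + exp(2*I*pi/3))*conj(exp(-2*I*pi/3)) + 1*(3 + exp(-2*I*pi/3) + 2*exp(2*I*pi/3))*conj(exp(2*I*pi/3))]
      = (1/3)[(6) + (2 + exp(-2*I*pi/3) + 3*exp(2*I*pi/3)) + (2 + 3*exp(-2*I*pi/3) + exp(2*I*pi/3))] = 6/3 = 2
(Exp terms are combined using exp(i*s)*conj(exp(i*t)) = exp(i*(s-t)), and sums of them are collapsed using the identity that for every m > 1 the m distinct m-th roots of unity sum to 0, e.g. 1 + exp(2*I*pi/3) + exp(-2*I*pi/3) = 0.)
Dimension check: dim(rho) = sum (mult * dim) = 3*1 + 1*1 + 2*1 = 6 = chi_rho(e) = 6.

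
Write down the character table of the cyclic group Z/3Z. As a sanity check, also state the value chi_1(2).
Character table of Z/3Z (irreps indexed chi_0,...,chi_2 with chi_k(m) = zeta_3^(k*m), zeta_3 = exp(2*pi*i/3)):
  irrep \ class  {0} (size 1)  {1} (size 1)    {2} (size 1)  
  chi_0          1             1               1             
  chi_1          1             exp(2*I*pi/3)   exp(-2*I*pi/3)
  chi_2          1             exp(-2*I*pi/3)  exp(2*I*pi/3) 

Spot check: chi_1(2) = zeta_3^(1*2) = zeta_3^2 = exp(-2*I*pi/3).

Why: Z/3Z is abelian, so all 3 irreducible complex representations are 1-dimensional. They are given by chi_k(m) = zeta_3^(k*m) for k = 0,...,2. Row orthogonality: sum_m chi_k(m) conj(chi_l(m)) = 3 * [k = l].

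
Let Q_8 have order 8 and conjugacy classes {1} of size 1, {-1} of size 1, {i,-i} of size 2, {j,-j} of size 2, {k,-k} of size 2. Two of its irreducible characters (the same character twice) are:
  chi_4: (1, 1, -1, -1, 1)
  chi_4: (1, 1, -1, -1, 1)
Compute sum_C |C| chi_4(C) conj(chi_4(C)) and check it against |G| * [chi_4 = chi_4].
Sum = 8 = |G| = 8; so <chi_4, chi_4> = 1 (norm-1 confirms irreducibility).

Working: Compute term by term over conjugacy classes (|C| * chi_4(C) * conj(chi_4(C))):
  1*(1)*conj(1) + 1*(1)*conj(1) + 2*(-1)*conj(-1) + 2*(-1)*conj(-1) + 2*(1)*conj(1)
  = (1) + (1) + (2) + (2) + (2)
  = 8.
Dividing by |G| = 8 gives 8/8 = 1, matching the row-orthogonality relation <chi_4, chi_4> = [chi_4 = chi_4].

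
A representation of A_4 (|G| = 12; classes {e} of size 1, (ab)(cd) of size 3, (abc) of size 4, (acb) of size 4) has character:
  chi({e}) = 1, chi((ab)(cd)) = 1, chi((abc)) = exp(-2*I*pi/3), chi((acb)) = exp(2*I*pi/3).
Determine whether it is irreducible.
Irreducible: <chi, chi> = 1.

Proof sketch: <chi, chi> = (1/|G|) sum_C |C| * |chi(C)|^2 = (1/12)[1*|1|^2 + 3*|1|^2 + 4*|exp(-2*I*pi/3)|^2 + 4*|exp(2*I*pi/3)|^2]
  = (1/12)[(1) + (3) + (4) + (4)] = 12/12 = 1.
(Exp terms are combined using exp(i*s)*conj(exp(i*t)) = exp(i*(s-t)), and sums of them are collapsed using the identity that for every m > 1 the m distinct m-th roots of unity sum to 0, e.g. 1 + exp(2*I*pi/3) + exp(-2*I*pi/3) = 0.)
A character is irreducible iff <chi, chi> = 1, so this representation is irreducible.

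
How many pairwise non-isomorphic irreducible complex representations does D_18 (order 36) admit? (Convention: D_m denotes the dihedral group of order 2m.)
12

Working: The number of irreducible complex representations of a finite group equals its number of conjugacy classes. D_18 has 12 conjugacy classes (n/2 + 3 for n even), so D_18 (order 36) has exactly 12 irreducible complex representations.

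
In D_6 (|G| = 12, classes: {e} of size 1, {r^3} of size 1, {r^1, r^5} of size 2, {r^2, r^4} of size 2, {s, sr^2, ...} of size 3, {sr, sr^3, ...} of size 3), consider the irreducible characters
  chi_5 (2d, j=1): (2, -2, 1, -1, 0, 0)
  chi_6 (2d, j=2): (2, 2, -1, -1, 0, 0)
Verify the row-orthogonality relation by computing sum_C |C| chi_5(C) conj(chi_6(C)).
Sum = 0; so <chi_5, chi_6> = 0 (distinct irreducibles are orthogonal).

Why: Compute term by term over conjugacy classes (|C| * chi_5(C) * conj(chi_6(C))):
  1*(2)*conj(2) + 1*(-2)*conj(2) + 2*(1)*conj(-1) + 2*(-1)*conj(-1) + 3*(0)*conj(0) + 3*(0)*conj(0)
  = (4) + (-4) + (-2) + (2) + (0) + (0)
  = 0.
Dividing by |G| = 12 gives 0/12 = 0, matching the row-orthogonality relation <chi_5, chi_6> = [chi_5 = chi_6].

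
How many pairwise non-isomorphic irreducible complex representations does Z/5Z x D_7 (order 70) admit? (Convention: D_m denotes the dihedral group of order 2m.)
25

Working: The number of irreducible complex representations of a finite group equals its number of conjugacy classes. For a direct product, #classes(G x H) = #classes(G) * #classes(H). Z/5Z has 5 classes (abelian), D_7 has 5 classes, so 5 * 5 = 25, so Z/5Z x D_7 (order 70) has exactly 25 irreducible complex representations.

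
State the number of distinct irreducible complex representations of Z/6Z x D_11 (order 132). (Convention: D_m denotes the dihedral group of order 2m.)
42

The number of irreducible complex representations of a finite group equals its number of conjugacy classes. For a direct product, #classes(G x H) = #classes(G) * #classes(H). Z/6Z has 6 classes (abelian), D_11 has 7 classes, so 6 * 7 = 42, so Z/6Z x D_11 (order 132) has exactly 42 irreducible complex representations.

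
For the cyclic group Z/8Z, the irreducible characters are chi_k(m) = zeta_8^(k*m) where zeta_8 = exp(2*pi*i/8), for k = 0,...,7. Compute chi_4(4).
chi_4(4) = zeta_8^16 = 1

Reasoning: chi_4(4) = zeta_8^(4*4) = zeta_8^16. Since zeta_8^8 = 1, this equals zeta_8^0 = exp(2*pi*i*0/8) = 1.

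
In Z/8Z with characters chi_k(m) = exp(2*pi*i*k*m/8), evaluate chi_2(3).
chi_2(3) = zeta_8^6 = -I

Derivation: chi_2(3) = zeta_8^(2*3) = zeta_8^6. Since zeta_8^8 = 1, this equals zeta_8^6 = exp(2*pi*i*6/8) = -I.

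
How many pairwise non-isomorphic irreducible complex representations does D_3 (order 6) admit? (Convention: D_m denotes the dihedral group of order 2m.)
3

Reasoning: The number of irreducible complex representations of a finite group equals its number of conjugacy classes. D_3 has 3 conjugacy classes ((n+3)/2 for n odd), so D_3 (order 6) has exactly 3 irreducible complex representations.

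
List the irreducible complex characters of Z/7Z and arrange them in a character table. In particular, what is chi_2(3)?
Character table of Z/7Z (irreps indexed chi_0,...,chi_6 with chi_k(m) = zeta_7^(k*m), zeta_7 = exp(2*pi*i/7)):
  irrep \ class  {0} (size 1)  {1} (size 1)    {2} (size 1)    {3} (size 1)    {4} (size 1)    {5} (size 1)    {6} (size 1)  
  chi_0          1             1               1               1               1               1               1             
  chi_1          1             exp(2*I*pi/7)   exp(4*I*pi/7)   exp(6*I*pi/7)   exp(-6*I*pi/7)  exp(-4*I*pi/7)  exp(-2*I*pi/7)
  chi_2          1             exp(4*I*pi/7)   exp(-6*I*pi/7)  exp(-2*I*pi/7)  exp(2*I*pi/7)   exp(6*I*pi/7)   exp(-4*I*pi/7)
  chi_3          1             exp(6*I*pi/7)   exp(-2*I*pi/7)  exp(4*I*pi/7)   exp(-4*I*pi/7)  exp(2*I*pi/7)   exp(-6*I*pi/7)
  chi_4          1             exp(-6*I*pi/7)  exp(2*I*pi/7)   exp(-4*I*pi/7)  exp(4*I*pi/7)   exp(-2*I*pi/7)  exp(6*I*pi/7) 
  chi_5          1             exp(-4*I*pi/7)  exp(6*I*pi/7)   exp(2*I*pi/7)   exp(-2*I*pi/7)  exp(-6*I*pi/7)  exp(4*I*pi/7) 
  chi_6          1             exp(-2*I*pi/7)  exp(-4*I*pi/7)  exp(-6*I*pi/7)  exp(6*I*pi/7)   exp(4*I*pi/7)   exp(2*I*pi/7) 

Spot check: chi_2(3) = zeta_7^(2*3) = zeta_7^6 = exp(-2*I*pi/7).

Why: Z/7Z is abelian, so all 7 irreducible complex representations are 1-dimensional. They are given by chi_k(m) = zeta_7^(k*m) for k = 0,...,6. Row orthogonality: sum_m chi_k(m) conj(chi_l(m)) = 7 * [k = l].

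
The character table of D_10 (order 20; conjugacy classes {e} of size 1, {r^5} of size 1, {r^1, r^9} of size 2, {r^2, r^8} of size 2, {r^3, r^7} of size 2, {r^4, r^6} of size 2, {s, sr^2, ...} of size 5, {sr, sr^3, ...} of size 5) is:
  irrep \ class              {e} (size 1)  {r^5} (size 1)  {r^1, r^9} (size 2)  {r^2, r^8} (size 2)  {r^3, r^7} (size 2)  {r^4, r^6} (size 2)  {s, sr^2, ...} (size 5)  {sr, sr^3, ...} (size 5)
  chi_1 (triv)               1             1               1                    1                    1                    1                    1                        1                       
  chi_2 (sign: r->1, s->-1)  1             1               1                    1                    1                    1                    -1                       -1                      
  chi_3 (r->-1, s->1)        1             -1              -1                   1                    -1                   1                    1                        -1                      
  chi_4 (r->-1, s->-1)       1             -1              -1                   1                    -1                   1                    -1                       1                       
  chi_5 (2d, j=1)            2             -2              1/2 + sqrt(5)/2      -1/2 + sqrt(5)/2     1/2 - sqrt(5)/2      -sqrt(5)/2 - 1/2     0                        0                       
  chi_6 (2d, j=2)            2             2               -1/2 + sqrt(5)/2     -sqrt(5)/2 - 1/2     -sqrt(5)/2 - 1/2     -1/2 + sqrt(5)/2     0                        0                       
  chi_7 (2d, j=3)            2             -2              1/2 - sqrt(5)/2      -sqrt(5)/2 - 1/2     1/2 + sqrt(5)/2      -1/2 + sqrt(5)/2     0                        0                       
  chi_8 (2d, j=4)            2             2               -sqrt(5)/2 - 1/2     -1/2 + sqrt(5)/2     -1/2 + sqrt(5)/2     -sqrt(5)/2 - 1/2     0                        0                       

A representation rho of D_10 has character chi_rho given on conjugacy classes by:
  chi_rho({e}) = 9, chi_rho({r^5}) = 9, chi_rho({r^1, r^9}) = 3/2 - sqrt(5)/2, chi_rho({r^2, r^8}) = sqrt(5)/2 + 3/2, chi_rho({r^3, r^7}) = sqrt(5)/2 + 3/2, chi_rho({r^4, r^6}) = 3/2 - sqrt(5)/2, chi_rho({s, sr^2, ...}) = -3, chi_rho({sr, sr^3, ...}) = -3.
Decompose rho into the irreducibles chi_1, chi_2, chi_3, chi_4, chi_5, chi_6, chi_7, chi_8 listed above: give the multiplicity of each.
Multiplicities: chi_1: 0, chi_2: 3, chi_3: 0, chi_4: 0, chi_5: 0, chi_6: 1, chi_7: 0, chi_8: 2.

Justification: Use <chi_rho, chi> = (1/|G|) sum_C |C| * chi_rho(C) * conj(chi(C)) with |G| = 20 for each irreducible chi in the table:
  <chi_rho, chi_1> = (1/20)[1*(9)*conj(1) + 1*(9)*conj(1) + 2*(3/2 - sqrt(5)/2)*conj(1) + 2*(sqrt(5)/2 + 3/2)*conj(1) + 2*(sqrt(5)/2 + 3/2)*conj(1) + 2*(3/2 - sqrt(5)/2)*conj(1) + 5*(-3)*conj(1) + 5*(-3)*conj(1)]
      = (1/20)[(9) + (9) + (3 - sqrt(5)) + (sqrt(5) + 3) + (sqrt(5) + 3) + (3 - sqrt(5)) + (-15) + (-15)] = 0/20 = 0
  <chi_rho, chi_2> = (1/20)[1*(9)*conj(1) + 1*(9)*conj(1) + 2*(3/2 - sqrt(5)/2)*conj(1) + 2*(sqrt(5)/2 + 3/2)*conj(1) + 2*(sqrt(5)/2 + 3/2)*conj(1) + 2*(3/2 - sqrt(5)/2)*conj(1) + 5*(-3)*conj(-1) + 5*(-3)*conj(-1)]
      = (1/20)[(9) + (9) + (3 - sqrt(5)) + (sqrt(5) + 3) + (sqrt(5) + 3) + (3 - sqrt(5)) + (15) + (15)] = 60/20 = 3
  <chi_rho, chi_3> = (1/20)[1*(9)*conj(1) + 1*(9)*conj(-1) + 2*(3/2 - sqrt(5)/2)*conj(-1) + 2*(sqrt(5)/2 + 3/2)*conj(1) + 2*(sqrt(5)/2 + 3/2)*conj(-1) + 2*(3/2 - sqrt(5)/2)*conj(1) + 5*(-3)*conj(1) + 5*(-3)*conj(-1)]
      = (1/20)[(9) + (-9) + (-3 + sqrt(5)) + (sqrt(5) + 3) + (-3 - sqrt(5)) + (3 - sqrt(5)) + (-15) + (15)] = 0/20 = 0
  <chi_rho, chi_4> = (1/20)[1*(9)*conj(1) + 1*(9)*conj(-1) + 2*(3/2 - sqrt(5)/2)*conj(-1) + 2*(sqrt(5)/2 + 3/2)*conj(1) + 2*(sqrt(5)/2 + 3/2)*conj(-1) + 2*(3/2 - sqrt(5)/2)*conj(1) + 5*(-3)*conj(-1) + 5*(-3)*conj(1)]
      = (1/20)[(9) + (-9) + (-3 + sqrt(5)) + (sqrt(5) + 3) + (-3 - sqrt(5)) + (3 - sqrt(5)) + (15) + (-15)] = 0/20 = 0
  <chi_rho, chi_5> = (1/20)[1*(9)*conj(2) + 1*(9)*conj(-2) + 2*(3/2 - sqrt(5)/2)*conj(1/2 + sqrt(5)/2) + 2*(sqrt(5)/2 + 3/2)*conj(-1/2 + sqrt(5)/2) + 2*(sqrt(5)/2 + 3/2)*conj(1/2 - sqrt(5)/2) + 2*(3/2 - sqrt(5)/2)*conj(-sqrt(5)/2 - 1/2) + 5*(-3)*conj(0) + 5*(-3)*conj(0)]
      = (1/20)[(18) + (-18) + (-1 + sqrt(5)) + (1 + sqrt(5)) + (-sqrt(5) - 1) + (1 - sqrt(5)) + (0) + (0)] = 0/20 = 0
  <chi_rho, chi_6> = (1/20)[1*(9)*conj(2) + 1*(9)*conj(2) + 2*(3/2 - sqrt(5)/2)*conj(-1/2 + sqrt(5)/2) + 2*(sqrt(5)/2 + 3/2)*conj(-sqrt(5)/2 - 1/2) + 2*(sqrt(5)/2 + 3/2)*conj(-sqrt(5)/2 - 1/2) + 2*(3/2 - sqrt(5)/2)*conj(-1/2 + sqrt(5)/2) + 5*(-3)*conj(0) + 5*(-3)*conj(0)]
      = (1/20)[(18) + (18) + (-4 + 2*sqrt(5)) + (-2*sqrt(5) - 4) + (-2*sqrt(5) - 4) + (-4 + 2*sqrt(5)) + (0) + (0)] = 20/20 = 1
  <chi_rho, chi_7> = (1/20)[1*(9)*conj(2) + 1*(9)*conj(-2) + 2*(3/2 - sqrt(5)/2)*conj(1/2 - sqrt(5)/2) + 2*(sqrt(5)/2 + 3/2)*conj(-sqrt(5)/2 - 1/2) + 2*(sqrt(5)/2 + 3/2)*conj(1/2 + sqrt(5)/2) + 2*(3/2 - sqrt(5)/2)*conj(-1/2 + sqrt(5)/2) + 5*(-3)*conj(0) + 5*(-3)*conj(0)]
      = (1/20)[(18) + (-18) + (4 - 2*sqrt(5)) + (-2*sqrt(5) - 4) + (4 + 2*sqrt(5)) + (-4 + 2*sqrt(5)) + (0) + (0)] = 0/20 = 0
  <chi_rho, chi_8> = (1/20)[1*(9)*conj(2) + 1*(9)*conj(2) + 2*(3/2 - sqrt(5)/2)*conj(-sqrt(5)/2 - 1/2) + 2*(sqrt(5)/2 + 3/2)*conj(-1/2 + sqrt(5)/2) + 2*(sqrt(5)/2 + 3/2)*conj(-1/2 + sqrt(5)/2) + 2*(3/2 - sqrt(5)/2)*conj(-sqrt(5)/2 - 1/2) + 5*(-3)*conj(0) + 5*(-3)*conj(0)]
      = (1/20)[(18) + (18) + (1 - sqrt(5)) + (1 + sqrt(5)) + (1 + sqrt(5)) + (1 - sqrt(5)) + (0) + (0)] = 40/20 = 2
Dimension check: dim(rho) = sum (mult * dim) = 0*1 + 3*1 + 0*1 + 0*1 + 0*2 + 1*2 + 0*2 + 2*2 = 9 = chi_rho(e) = 9.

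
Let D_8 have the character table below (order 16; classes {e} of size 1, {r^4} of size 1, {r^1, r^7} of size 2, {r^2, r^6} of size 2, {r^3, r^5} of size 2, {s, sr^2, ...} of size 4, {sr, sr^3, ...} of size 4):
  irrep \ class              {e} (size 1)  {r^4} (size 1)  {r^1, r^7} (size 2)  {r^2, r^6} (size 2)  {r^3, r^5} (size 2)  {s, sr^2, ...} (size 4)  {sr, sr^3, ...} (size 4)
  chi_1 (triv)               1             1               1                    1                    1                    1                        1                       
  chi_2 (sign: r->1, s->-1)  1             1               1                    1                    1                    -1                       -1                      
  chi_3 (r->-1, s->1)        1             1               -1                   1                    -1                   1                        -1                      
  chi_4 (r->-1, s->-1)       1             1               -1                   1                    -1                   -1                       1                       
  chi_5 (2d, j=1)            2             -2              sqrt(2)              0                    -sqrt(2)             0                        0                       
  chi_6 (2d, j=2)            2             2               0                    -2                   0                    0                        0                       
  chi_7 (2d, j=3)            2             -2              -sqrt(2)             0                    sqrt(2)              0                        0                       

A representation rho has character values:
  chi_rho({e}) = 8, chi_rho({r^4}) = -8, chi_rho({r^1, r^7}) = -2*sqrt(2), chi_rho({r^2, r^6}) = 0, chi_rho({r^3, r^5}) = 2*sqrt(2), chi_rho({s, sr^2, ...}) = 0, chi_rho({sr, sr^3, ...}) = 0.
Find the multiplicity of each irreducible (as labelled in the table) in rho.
Multiplicities: chi_1: 0, chi_2: 0, chi_3: 0, chi_4: 0, chi_5: 1, chi_6: 0, chi_7: 3.

Explanation: Use <chi_rho, chi> = (1/|G|) sum_C |C| * chi_rho(C) * conj(chi(C)) with |G| = 16 for each irreducible chi in the table:
  <chi_rho, chi_1> = (1/16)[1*(8)*conj(1) + 1*(-8)*conj(1) + 2*(-2*sqrt(2))*conj(1) + 2*(0)*conj(1) + 2*(2*sqrt(2))*conj(1) + 4*(0)*conj(1) + 4*(0)*conj(1)]
      = (1/16)[(8) + (-8) + (-4*sqrt(2)) + (0) + (4*sqrt(2)) + (0) + (0)] = 0/16 = 0
  <chi_rho, chi_2> = (1/16)[1*(8)*conj(1) + 1*(-8)*conj(1) + 2*(-2*sqrt(2))*conj(1) + 2*(0)*conj(1) + 2*(2*sqrt(2))*conj(1) + 4*(0)*conj(-1) + 4*(0)*conj(-1)]
      = (1/16)[(8) + (-8) + (-4*sqrt(2)) + (0) + (4*sqrt(2)) + (0) + (0)] = 0/16 = 0
  <chi_rho, chi_3> = (1/16)[1*(8)*conj(1) + 1*(-8)*conj(1) + 2*(-2*sqrt(2))*conj(-1) + 2*(0)*conj(1) + 2*(2*sqrt(2))*conj(-1) + 4*(0)*conj(1) + 4*(0)*conj(-1)]
      = (1/16)[(8) + (-8) + (4*sqrt(2)) + (0) + (-4*sqrt(2)) + (0) + (0)] = 0/16 = 0
  <chi_rho, chi_4> = (1/16)[1*(8)*conj(1) + 1*(-8)*conj(1) + 2*(-2*sqrt(2))*conj(-1) + 2*(0)*conj(1) + 2*(2*sqrt(2))*conj(-1) + 4*(0)*conj(-1) + 4*(0)*conj(1)]
      = (1/16)[(8) + (-8) + (4*sqrt(2)) + (0) + (-4*sqrt(2)) + (0) + (0)] = 0/16 = 0
  <chi_rho, chi_5> = (1/16)[1*(8)*conj(2) + 1*(-8)*conj(-2) + 2*(-2*sqrt(2))*conj(sqrt(2)) + 2*(0)*conj(0) + 2*(2*sqrt(2))*conj(-sqrt(2)) + 4*(0)*conj(0) + 4*(0)*conj(0)]
      = (1/16)[(16) + (16) + (-8) + (0) + (-8) + (0) + (0)] = 16/16 = 1
  <chi_rho, chi_6> = (1/16)[1*(8)*conj(2) + 1*(-8)*conj(2) + 2*(-2*sqrt(2))*conj(0) + 2*(0)*conj(-2) + 2*(2*sqrt(2))*conj(0) + 4*(0)*conj(0) + 4*(0)*conj(0)]
      = (1/16)[(16) + (-16) + (0) + (0) + (0) + (0) + (0)] = 0/16 = 0
  <chi_rho, chi_7> = (1/16)[1*(8)*conj(2) + 1*(-8)*conj(-2) + 2*(-2*sqrt(2))*conj(-sqrt(2)) + 2*(0)*conj(0) + 2*(2*sqrt(2))*conj(sqrt(2)) + 4*(0)*conj(0) + 4*(0)*conj(0)]
      = (1/16)[(16) + (16) + (8) + (0) + (8) + (0) + (0)] = 48/16 = 3
Dimension check: dim(rho) = sum (mult * dim) = 0*1 + 0*1 + 0*1 + 0*1 + 1*2 + 0*2 + 3*2 = 8 = chi_rho(e) = 8.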